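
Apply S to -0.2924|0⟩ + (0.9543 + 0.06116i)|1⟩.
-0.2924|0⟩ + (-0.06116 + 0.9543i)|1⟩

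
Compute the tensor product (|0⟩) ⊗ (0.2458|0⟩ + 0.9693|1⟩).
0.2458|00⟩ + 0.9693|01⟩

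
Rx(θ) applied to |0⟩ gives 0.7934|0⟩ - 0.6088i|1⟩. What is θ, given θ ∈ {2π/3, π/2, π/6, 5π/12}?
5π/12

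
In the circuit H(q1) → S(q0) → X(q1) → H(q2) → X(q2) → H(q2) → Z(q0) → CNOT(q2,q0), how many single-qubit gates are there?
7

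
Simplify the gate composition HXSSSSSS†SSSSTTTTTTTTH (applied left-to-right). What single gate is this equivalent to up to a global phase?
Z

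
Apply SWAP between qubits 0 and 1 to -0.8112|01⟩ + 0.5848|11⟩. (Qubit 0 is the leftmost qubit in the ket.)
-0.8112|10⟩ + 0.5848|11⟩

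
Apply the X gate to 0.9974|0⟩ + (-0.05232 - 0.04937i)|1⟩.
(-0.05232 - 0.04937i)|0⟩ + 0.9974|1⟩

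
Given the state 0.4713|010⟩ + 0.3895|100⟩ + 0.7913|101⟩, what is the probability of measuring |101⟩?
0.6262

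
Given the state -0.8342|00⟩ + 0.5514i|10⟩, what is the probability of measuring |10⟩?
0.304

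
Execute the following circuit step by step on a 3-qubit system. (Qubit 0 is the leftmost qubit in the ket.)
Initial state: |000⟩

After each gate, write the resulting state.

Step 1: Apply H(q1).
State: 1/√2|000⟩ + 1/√2|010⟩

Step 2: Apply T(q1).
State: 1/√2|000⟩ + (1/2 + (1/2)i)|010⟩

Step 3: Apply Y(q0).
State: (1/√2)i|100⟩ + (-1/2 + (1/2)i)|110⟩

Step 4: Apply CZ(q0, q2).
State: (1/√2)i|100⟩ + (-1/2 + (1/2)i)|110⟩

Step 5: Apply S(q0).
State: -1/√2|100⟩ + (-1/2 - (1/2)i)|110⟩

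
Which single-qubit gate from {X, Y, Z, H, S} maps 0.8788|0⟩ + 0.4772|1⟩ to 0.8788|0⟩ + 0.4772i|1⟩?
S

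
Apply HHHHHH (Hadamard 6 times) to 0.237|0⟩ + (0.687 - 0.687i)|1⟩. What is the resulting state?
0.237|0⟩ + (0.687 - 0.687i)|1⟩

H² = I, so an even number of Hadamards cancels: H^6 = I and the state is unchanged.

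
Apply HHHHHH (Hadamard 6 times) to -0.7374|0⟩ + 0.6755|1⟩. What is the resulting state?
-0.7374|0⟩ + 0.6755|1⟩

H² = I, so an even number of Hadamards cancels: H^6 = I and the state is unchanged.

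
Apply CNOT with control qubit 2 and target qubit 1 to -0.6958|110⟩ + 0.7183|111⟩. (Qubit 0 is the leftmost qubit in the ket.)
0.7183|101⟩ - 0.6958|110⟩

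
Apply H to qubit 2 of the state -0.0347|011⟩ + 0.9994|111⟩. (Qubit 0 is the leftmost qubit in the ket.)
-0.02454|010⟩ + 0.02454|011⟩ + 0.7067|110⟩ - 0.7067|111⟩

H on qubit 2 mixes each pair of kets that differ only in qubit 2: amplitudes (a, b) of (|…0…⟩, |…1…⟩) become ((a + b)/√2, (a − b)/√2). Kets absent from the input have amplitude 0.
(|010⟩, |011⟩): (a, b) = (0, -0.0347) → (-0.02454, 0.02454)
(|110⟩, |111⟩): (a, b) = (0, 0.9994) → (0.7067, -0.7067)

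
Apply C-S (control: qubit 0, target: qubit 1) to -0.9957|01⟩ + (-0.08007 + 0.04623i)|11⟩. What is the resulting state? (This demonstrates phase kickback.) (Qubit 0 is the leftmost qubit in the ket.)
-0.9957|01⟩ + (-0.04623 - 0.08007i)|11⟩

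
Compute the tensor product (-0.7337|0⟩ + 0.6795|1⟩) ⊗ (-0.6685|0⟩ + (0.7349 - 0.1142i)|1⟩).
0.4905|00⟩ + (-0.5392 + 0.08379i)|01⟩ - 0.4542|10⟩ + (0.4994 - 0.0776i)|11⟩

amp(|b₁b₂…⟩) = product of the factor amplitudes for bits b₁, b₂, …; only kets whose every factor amplitude is nonzero survive.
|00⟩: (-0.7337)(-0.6685) = 0.4905
|01⟩: (-0.7337)(0.7349 - 0.1142i) = (-0.5392 + 0.08379i)
|10⟩: (0.6795)(-0.6685) = -0.4542
|11⟩: (0.6795)(0.7349 - 0.1142i) = (0.4994 - 0.0776i)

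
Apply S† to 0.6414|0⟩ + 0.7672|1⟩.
0.6414|0⟩ - 0.7672i|1⟩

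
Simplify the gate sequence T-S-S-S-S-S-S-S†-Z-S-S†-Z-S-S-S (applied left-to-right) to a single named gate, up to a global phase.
T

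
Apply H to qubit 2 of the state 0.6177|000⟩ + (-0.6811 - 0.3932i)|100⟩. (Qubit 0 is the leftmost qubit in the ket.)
0.4368|000⟩ + 0.4368|001⟩ + (-0.4816 - 0.278i)|100⟩ + (-0.4816 - 0.278i)|101⟩

H on qubit 2 mixes each pair of kets that differ only in qubit 2: amplitudes (a, b) of (|…0…⟩, |…1…⟩) become ((a + b)/√2, (a − b)/√2). Kets absent from the input have amplitude 0.
(|000⟩, |001⟩): (a, b) = (0.6177, 0) → (0.4368, 0.4368)
(|100⟩, |101⟩): (a, b) = ((-0.6811 - 0.3932i), 0) → ((-0.4816 - 0.278i), (-0.4816 - 0.278i))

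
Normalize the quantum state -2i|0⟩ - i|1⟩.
-0.8944i|0⟩ - (1/√5)i|1⟩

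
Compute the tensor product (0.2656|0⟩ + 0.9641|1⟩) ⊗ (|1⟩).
0.2656|01⟩ + 0.9641|11⟩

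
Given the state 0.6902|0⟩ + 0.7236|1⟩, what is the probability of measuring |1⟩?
0.5236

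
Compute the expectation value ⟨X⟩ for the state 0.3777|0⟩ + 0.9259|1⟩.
0.6994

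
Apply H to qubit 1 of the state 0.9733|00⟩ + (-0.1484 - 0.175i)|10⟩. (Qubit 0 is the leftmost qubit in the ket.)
0.6882|00⟩ + 0.6882|01⟩ + (-0.1049 - 0.1237i)|10⟩ + (-0.1049 - 0.1237i)|11⟩

H on qubit 1 mixes each pair of kets that differ only in qubit 1: amplitudes (a, b) of (|…0…⟩, |…1…⟩) become ((a + b)/√2, (a − b)/√2). Kets absent from the input have amplitude 0.
(|00⟩, |01⟩): (a, b) = (0.9733, 0) → (0.6882, 0.6882)
(|10⟩, |11⟩): (a, b) = ((-0.1484 - 0.175i), 0) → ((-0.1049 - 0.1237i), (-0.1049 - 0.1237i))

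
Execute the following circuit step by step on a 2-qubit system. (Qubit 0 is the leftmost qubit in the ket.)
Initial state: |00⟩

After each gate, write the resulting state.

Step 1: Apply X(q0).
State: |10⟩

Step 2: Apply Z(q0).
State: -|10⟩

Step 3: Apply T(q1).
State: -|10⟩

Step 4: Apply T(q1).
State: -|10⟩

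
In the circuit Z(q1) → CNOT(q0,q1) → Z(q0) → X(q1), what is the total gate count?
4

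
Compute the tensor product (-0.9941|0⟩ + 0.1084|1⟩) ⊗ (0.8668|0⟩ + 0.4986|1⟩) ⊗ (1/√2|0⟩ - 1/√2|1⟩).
-0.6093|000⟩ + 0.6093|001⟩ - 0.3505|010⟩ + 0.3505|011⟩ + 0.06644|100⟩ - 0.06644|101⟩ + 0.03822|110⟩ - 0.03822|111⟩

amp(|b₁b₂…⟩) = product of the factor amplitudes for bits b₁, b₂, …; only kets whose every factor amplitude is nonzero survive.
|000⟩: (-0.9941)(0.8668)(1/√2) = -0.6093
|001⟩: (-0.9941)(0.8668)(-1/√2) = 0.6093
|010⟩: (-0.9941)(0.4986)(1/√2) = -0.3505
|011⟩: (-0.9941)(0.4986)(-1/√2) = 0.3505
|100⟩: (0.1084)(0.8668)(1/√2) = 0.06644
|101⟩: (0.1084)(0.8668)(-1/√2) = -0.06644
|110⟩: (0.1084)(0.4986)(1/√2) = 0.03822
|111⟩: (0.1084)(0.4986)(-1/√2) = -0.03822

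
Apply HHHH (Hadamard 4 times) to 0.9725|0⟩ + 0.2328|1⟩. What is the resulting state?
0.9725|0⟩ + 0.2328|1⟩

H² = I, so an even number of Hadamards cancels: H^4 = I and the state is unchanged.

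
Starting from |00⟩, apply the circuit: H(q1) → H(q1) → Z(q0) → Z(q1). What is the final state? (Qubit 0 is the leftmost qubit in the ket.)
|00⟩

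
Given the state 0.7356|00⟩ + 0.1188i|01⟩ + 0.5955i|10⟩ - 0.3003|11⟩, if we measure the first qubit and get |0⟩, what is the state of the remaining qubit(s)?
0.9872|0⟩ + 0.1594i|1⟩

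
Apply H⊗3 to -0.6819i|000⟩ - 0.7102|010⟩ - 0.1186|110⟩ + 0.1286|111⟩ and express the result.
(-0.2476 - 0.2411i)|000⟩ + (-0.3385 - 0.2411i)|001⟩ + (0.2476 - 0.2411i)|010⟩ + (0.3385 - 0.2411i)|011⟩ + (-0.2546 - 0.2411i)|100⟩ + (-0.1637 - 0.2411i)|101⟩ + (0.2546 - 0.2411i)|110⟩ + (0.1637 - 0.2411i)|111⟩

H⊗3 gives amp(|y⟩) = (1/2√2) Σ_x (−1)^(x·y) amp(|x⟩), where x·y is the number of positions in which both x and y have a 1.
|000⟩: (-0.6819i - 0.7102 - 0.1186 + 0.1286)/(2√2) = (-0.2476 - 0.2411i)
|001⟩: (-0.6819i - 0.7102 - 0.1186 - 0.1286)/(2√2) = (-0.3385 - 0.2411i)
|010⟩: (-0.6819i + 0.7102 + 0.1186 - 0.1286)/(2√2) = (0.2476 - 0.2411i)
|011⟩: (-0.6819i + 0.7102 + 0.1186 + 0.1286)/(2√2) = (0.3385 - 0.2411i)
|100⟩: (-0.6819i - 0.7102 + 0.1186 - 0.1286)/(2√2) = (-0.2546 - 0.2411i)
|101⟩: (-0.6819i - 0.7102 + 0.1186 + 0.1286)/(2√2) = (-0.1637 - 0.2411i)
|110⟩: (-0.6819i + 0.7102 - 0.1186 + 0.1286)/(2√2) = (0.2546 - 0.2411i)
|111⟩: (-0.6819i + 0.7102 - 0.1186 - 0.1286)/(2√2) = (0.1637 - 0.2411i)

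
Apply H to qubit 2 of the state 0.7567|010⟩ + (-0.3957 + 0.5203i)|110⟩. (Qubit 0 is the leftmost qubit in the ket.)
0.5351|010⟩ + 0.5351|011⟩ + (-0.2798 + 0.3679i)|110⟩ + (-0.2798 + 0.3679i)|111⟩

H on qubit 2 mixes each pair of kets that differ only in qubit 2: amplitudes (a, b) of (|…0…⟩, |…1…⟩) become ((a + b)/√2, (a − b)/√2). Kets absent from the input have amplitude 0.
(|010⟩, |011⟩): (a, b) = (0.7567, 0) → (0.5351, 0.5351)
(|110⟩, |111⟩): (a, b) = ((-0.3957 + 0.5203i), 0) → ((-0.2798 + 0.3679i), (-0.2798 + 0.3679i))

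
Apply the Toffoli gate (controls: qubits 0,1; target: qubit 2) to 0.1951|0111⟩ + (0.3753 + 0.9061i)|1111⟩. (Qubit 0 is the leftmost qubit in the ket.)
0.1951|0111⟩ + (0.3753 + 0.9061i)|1101⟩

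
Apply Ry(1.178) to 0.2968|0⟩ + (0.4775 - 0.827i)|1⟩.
(-0.01848 + 0.4594i)|0⟩ + (0.5619 - 0.6876i)|1⟩

Ry(1.178) = [[cos(θ/2), −sin(θ/2)], [sin(θ/2), cos(θ/2)]]; θ = 1.178, cos(θ/2) ≈ 0.831497, sin(θ/2) ≈ 0.55553.
With a = amp(|0⟩) = 0.2968 and b = amp(|1⟩) = (0.4775 - 0.827i):
new amp(|0⟩) = (0.831497)·a + (-0.55553)·b = (-0.01848 + 0.4594i)
new amp(|1⟩) = (0.55553)·a + (0.831497)·b = (0.5619 - 0.6876i)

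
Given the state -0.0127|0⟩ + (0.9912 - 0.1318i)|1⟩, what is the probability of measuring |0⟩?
0.0001613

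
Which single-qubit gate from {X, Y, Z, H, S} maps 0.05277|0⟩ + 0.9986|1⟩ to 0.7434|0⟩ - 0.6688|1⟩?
H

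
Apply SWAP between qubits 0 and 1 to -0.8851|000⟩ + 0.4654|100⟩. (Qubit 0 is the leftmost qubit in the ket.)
-0.8851|000⟩ + 0.4654|010⟩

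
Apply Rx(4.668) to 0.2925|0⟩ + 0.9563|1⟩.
(-0.2022 - 0.691i)|0⟩ + (-0.661 - 0.2114i)|1⟩

Rx(4.668) = [[cos(θ/2), −i·sin(θ/2)], [−i·sin(θ/2), cos(θ/2)]]; θ = 4.668, cos(θ/2) ≈ -0.69124, sin(θ/2) ≈ 0.722625.
With a = amp(|0⟩) = 0.2925 and b = amp(|1⟩) = 0.9563:
new amp(|0⟩) = (-0.69124)·a + (-0.722625i)·b = (-0.2022 - 0.691i)
new amp(|1⟩) = (-0.722625i)·a + (-0.69124)·b = (-0.661 - 0.2114i)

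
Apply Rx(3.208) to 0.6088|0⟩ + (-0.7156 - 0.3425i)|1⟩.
(-0.3625 + 0.7152i)|0⟩ + (0.02376 - 0.5971i)|1⟩

Rx(3.208) = [[cos(θ/2), −i·sin(θ/2)], [−i·sin(θ/2), cos(θ/2)]]; θ = 3.208, cos(θ/2) ≈ -0.0331976, sin(θ/2) ≈ 0.999449.
With a = amp(|0⟩) = 0.6088 and b = amp(|1⟩) = (-0.7156 - 0.3425i):
new amp(|0⟩) = (-0.0331976)·a + (-0.999449i)·b = (-0.3625 + 0.7152i)
new amp(|1⟩) = (-0.999449i)·a + (-0.0331976)·b = (0.02376 - 0.5971i)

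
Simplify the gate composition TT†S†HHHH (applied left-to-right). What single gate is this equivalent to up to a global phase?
S†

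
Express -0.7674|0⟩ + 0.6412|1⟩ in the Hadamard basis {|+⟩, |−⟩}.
-0.08924|+⟩ - 0.996|−⟩

With |ψ⟩ = α|0⟩ + β|1⟩, the Hadamard-basis coefficients are ⟨+|ψ⟩ = (α + β)/√2 and ⟨−|ψ⟩ = (α − β)/√2.
Here α = -0.7674, β = 0.6412: (α + β)/√2 = -0.08924, (α − β)/√2 = -0.996.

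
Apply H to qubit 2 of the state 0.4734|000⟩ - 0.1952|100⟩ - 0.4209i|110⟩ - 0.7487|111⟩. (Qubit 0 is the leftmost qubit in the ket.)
0.3347|000⟩ + 0.3347|001⟩ - 0.138|100⟩ - 0.138|101⟩ + (-0.5294 - 0.2976i)|110⟩ + (0.5294 - 0.2976i)|111⟩

H on qubit 2 mixes each pair of kets that differ only in qubit 2: amplitudes (a, b) of (|…0…⟩, |…1…⟩) become ((a + b)/√2, (a − b)/√2). Kets absent from the input have amplitude 0.
(|000⟩, |001⟩): (a, b) = (0.4734, 0) → (0.3347, 0.3347)
(|100⟩, |101⟩): (a, b) = (-0.1952, 0) → (-0.138, -0.138)
(|110⟩, |111⟩): (a, b) = (-0.4209i, -0.7487) → ((-0.5294 - 0.2976i), (0.5294 - 0.2976i))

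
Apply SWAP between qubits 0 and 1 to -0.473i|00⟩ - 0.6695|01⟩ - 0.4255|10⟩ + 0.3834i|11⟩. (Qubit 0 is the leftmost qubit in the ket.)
-0.473i|00⟩ - 0.4255|01⟩ - 0.6695|10⟩ + 0.3834i|11⟩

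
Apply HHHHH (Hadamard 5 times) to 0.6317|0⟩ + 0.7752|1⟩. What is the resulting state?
0.9948|0⟩ - 0.1015|1⟩

H² = I, so H^5 = H: a single Hadamard. With (a, b) = (0.6317, 0.7752), H gives ((a + b)/√2, (a − b)/√2) = (0.9948, -0.1015).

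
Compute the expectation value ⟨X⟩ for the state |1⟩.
0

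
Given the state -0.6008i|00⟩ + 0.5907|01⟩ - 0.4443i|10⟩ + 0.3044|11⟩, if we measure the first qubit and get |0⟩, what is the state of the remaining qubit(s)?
-0.7131i|0⟩ + 0.7011|1⟩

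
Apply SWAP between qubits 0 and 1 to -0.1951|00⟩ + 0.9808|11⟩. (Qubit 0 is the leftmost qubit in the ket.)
-0.1951|00⟩ + 0.9808|11⟩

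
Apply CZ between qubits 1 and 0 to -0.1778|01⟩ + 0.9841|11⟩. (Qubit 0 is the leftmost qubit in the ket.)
-0.1778|01⟩ - 0.9841|11⟩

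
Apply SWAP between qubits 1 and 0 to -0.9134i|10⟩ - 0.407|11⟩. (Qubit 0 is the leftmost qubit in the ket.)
-0.9134i|01⟩ - 0.407|11⟩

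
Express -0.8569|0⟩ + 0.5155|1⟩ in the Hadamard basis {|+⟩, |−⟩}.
-0.2414|+⟩ - 0.9704|−⟩

With |ψ⟩ = α|0⟩ + β|1⟩, the Hadamard-basis coefficients are ⟨+|ψ⟩ = (α + β)/√2 and ⟨−|ψ⟩ = (α − β)/√2.
Here α = -0.8569, β = 0.5155: (α + β)/√2 = -0.2414, (α − β)/√2 = -0.9704.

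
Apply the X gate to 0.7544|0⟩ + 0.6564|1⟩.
0.6564|0⟩ + 0.7544|1⟩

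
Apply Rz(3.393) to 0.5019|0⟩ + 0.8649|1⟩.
(-0.06292 - 0.4979i)|0⟩ + (-0.1084 + 0.8581i)|1⟩

Rz(3.393) = [[e^(−iθ/2), 0], [0, e^(iθ/2)]] with e^(±iθ/2) = cos(θ/2) ± i·sin(θ/2); θ = 3.393, cos(θ/2) ≈ -0.125373, sin(θ/2) ≈ 0.99211.
With a = amp(|0⟩) = 0.5019 and b = amp(|1⟩) = 0.8649:
new amp(|0⟩) = (-0.125373 - 0.99211i)·a = (-0.06292 - 0.4979i)
new amp(|1⟩) = (-0.125373 + 0.99211i)·b = (-0.1084 + 0.8581i)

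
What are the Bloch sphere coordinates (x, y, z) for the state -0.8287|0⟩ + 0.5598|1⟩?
(-0.9278, 0, 0.3734)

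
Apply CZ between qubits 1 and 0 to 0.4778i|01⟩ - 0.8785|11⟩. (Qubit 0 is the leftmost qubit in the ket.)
0.4778i|01⟩ + 0.8785|11⟩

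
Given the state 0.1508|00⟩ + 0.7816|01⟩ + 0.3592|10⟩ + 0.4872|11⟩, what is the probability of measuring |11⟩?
0.2374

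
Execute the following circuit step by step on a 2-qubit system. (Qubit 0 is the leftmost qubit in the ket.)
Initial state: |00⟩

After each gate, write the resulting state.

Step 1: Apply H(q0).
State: 1/√2|00⟩ + 1/√2|10⟩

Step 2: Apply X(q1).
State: 1/√2|01⟩ + 1/√2|11⟩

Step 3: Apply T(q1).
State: (1/2 + (1/2)i)|01⟩ + (1/2 + (1/2)i)|11⟩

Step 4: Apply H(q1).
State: (1/√8 + (1/√8)i)|00⟩ + (-1/√8 - (1/√8)i)|01⟩ + (1/√8 + (1/√8)i)|10⟩ + (-1/√8 - (1/√8)i)|11⟩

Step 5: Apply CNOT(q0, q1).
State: (1/√8 + (1/√8)i)|00⟩ + (-1/√8 - (1/√8)i)|01⟩ + (-1/√8 - (1/√8)i)|10⟩ + (1/√8 + (1/√8)i)|11⟩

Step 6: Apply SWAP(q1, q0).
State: (1/√8 + (1/√8)i)|00⟩ + (-1/√8 - (1/√8)i)|01⟩ + (-1/√8 - (1/√8)i)|10⟩ + (1/√8 + (1/√8)i)|11⟩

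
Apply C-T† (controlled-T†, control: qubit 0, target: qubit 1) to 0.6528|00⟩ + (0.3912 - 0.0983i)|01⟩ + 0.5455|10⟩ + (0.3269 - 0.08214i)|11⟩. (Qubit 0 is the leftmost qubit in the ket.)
0.6528|00⟩ + (0.3912 - 0.0983i)|01⟩ + 0.5455|10⟩ + (0.1731 - 0.2892i)|11⟩

C-T† leaves the control-|0⟩ kets |00⟩, |01⟩ unchanged and applies T† to qubit 1 on the control-|1⟩ pair (|10⟩, |11⟩).
T† = [[1, 0], [0, (1/√2 - (1/√2)i)]].
With a = amp(|10⟩) = 0.5455 and b = amp(|11⟩) = (0.3269 - 0.08214i):
new amp(|10⟩) = (1)·a = 0.5455
new amp(|11⟩) = (1/√2 - (1/√2)i)·b = (0.1731 - 0.2892i)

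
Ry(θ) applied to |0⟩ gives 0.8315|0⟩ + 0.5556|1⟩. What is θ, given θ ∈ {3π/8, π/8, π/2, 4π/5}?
3π/8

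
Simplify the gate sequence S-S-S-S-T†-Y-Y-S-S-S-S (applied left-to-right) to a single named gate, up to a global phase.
T†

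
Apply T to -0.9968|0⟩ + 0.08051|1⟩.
-0.9968|0⟩ + (0.05693 + 0.05693i)|1⟩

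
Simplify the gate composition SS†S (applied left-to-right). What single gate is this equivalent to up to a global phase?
S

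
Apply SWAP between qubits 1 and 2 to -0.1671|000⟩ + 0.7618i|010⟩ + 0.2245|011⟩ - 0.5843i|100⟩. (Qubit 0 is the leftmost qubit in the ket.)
-0.1671|000⟩ + 0.7618i|001⟩ + 0.2245|011⟩ - 0.5843i|100⟩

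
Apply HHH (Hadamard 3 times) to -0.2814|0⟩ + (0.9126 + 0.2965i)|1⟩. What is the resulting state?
(0.4463 + 0.2097i)|0⟩ + (-0.8443 - 0.2097i)|1⟩

H² = I, so H^3 = H: a single Hadamard. With (a, b) = (-0.2814, (0.9126 + 0.2965i)), H gives ((a + b)/√2, (a − b)/√2) = ((0.4463 + 0.2097i), (-0.8443 - 0.2097i)).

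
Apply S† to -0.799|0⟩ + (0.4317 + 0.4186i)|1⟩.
-0.799|0⟩ + (0.4186 - 0.4317i)|1⟩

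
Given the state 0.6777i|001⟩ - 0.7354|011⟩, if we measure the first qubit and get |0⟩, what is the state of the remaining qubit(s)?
0.6777i|01⟩ - 0.7354|11⟩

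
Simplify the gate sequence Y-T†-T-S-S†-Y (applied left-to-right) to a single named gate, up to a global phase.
I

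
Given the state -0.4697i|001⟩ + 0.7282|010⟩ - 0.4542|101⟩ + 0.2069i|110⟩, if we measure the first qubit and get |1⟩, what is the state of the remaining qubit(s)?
-0.91|01⟩ + 0.4145i|10⟩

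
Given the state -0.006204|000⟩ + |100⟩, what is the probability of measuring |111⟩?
0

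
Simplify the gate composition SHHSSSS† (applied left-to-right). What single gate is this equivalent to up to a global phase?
S†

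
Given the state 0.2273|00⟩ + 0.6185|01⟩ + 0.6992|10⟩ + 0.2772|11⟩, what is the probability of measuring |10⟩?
0.4889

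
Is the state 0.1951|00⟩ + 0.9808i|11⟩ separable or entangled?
Entangled

Writing the state as a|00⟩ + b|01⟩ + c|10⟩ + d|11⟩, it is a product state iff ad − bc = 0.
Here (a, b, c, d) = (0.1951, 0, 0, 0.9808i): ad − bc = (0.1951)(0.9808i) − (0)(0) = 0.1914i ≠ 0, so the state is entangled.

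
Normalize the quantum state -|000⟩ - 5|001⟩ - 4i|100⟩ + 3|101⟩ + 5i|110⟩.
-0.1147|000⟩ - 0.5735|001⟩ - 0.4588i|100⟩ + 0.3441|101⟩ + 0.5735i|110⟩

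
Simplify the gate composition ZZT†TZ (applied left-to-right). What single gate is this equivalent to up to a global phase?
Z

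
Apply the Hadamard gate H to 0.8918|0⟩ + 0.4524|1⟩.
0.9505|0⟩ + 0.3107|1⟩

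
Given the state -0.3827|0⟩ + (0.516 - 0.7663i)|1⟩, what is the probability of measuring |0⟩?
0.1465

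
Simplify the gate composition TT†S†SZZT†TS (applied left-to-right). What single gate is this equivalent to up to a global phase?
S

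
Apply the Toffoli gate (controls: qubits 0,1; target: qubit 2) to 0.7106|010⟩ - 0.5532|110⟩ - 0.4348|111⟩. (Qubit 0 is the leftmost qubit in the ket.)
0.7106|010⟩ - 0.4348|110⟩ - 0.5532|111⟩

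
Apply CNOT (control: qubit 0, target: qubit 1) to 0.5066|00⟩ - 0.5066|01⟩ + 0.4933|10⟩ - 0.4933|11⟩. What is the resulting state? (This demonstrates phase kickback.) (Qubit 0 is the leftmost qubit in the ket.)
0.5066|00⟩ - 0.5066|01⟩ - 0.4933|10⟩ + 0.4933|11⟩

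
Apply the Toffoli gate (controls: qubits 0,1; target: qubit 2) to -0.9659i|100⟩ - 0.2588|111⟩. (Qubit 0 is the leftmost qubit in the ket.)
-0.9659i|100⟩ - 0.2588|110⟩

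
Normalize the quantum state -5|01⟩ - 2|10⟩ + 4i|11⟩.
-0.7454|01⟩ - 0.2981|10⟩ + 0.5963i|11⟩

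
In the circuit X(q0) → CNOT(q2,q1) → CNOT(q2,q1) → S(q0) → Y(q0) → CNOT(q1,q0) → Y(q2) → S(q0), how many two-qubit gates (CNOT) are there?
3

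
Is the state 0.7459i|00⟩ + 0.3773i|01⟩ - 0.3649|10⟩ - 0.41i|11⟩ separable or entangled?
Entangled

Writing the state as a|00⟩ + b|01⟩ + c|10⟩ + d|11⟩, it is a product state iff ad − bc = 0.
Here (a, b, c, d) = (0.7459i, 0.3773i, -0.3649, -0.41i): ad − bc = (0.7459i)(-0.41i) − (0.3773i)(-0.3649) = (0.3058 + 0.1377i) ≠ 0, so the state is entangled.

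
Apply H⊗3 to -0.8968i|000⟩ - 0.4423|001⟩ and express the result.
(-0.1564 - 0.3171i)|000⟩ + (0.1564 - 0.3171i)|001⟩ + (-0.1564 - 0.3171i)|010⟩ + (0.1564 - 0.3171i)|011⟩ + (-0.1564 - 0.3171i)|100⟩ + (0.1564 - 0.3171i)|101⟩ + (-0.1564 - 0.3171i)|110⟩ + (0.1564 - 0.3171i)|111⟩

H⊗3 gives amp(|y⟩) = (1/2√2) Σ_x (−1)^(x·y) amp(|x⟩), where x·y is the number of positions in which both x and y have a 1.
|000⟩: (-0.8968i - 0.4423)/(2√2) = (-0.1564 - 0.3171i)
|001⟩: (-0.8968i + 0.4423)/(2√2) = (0.1564 - 0.3171i)
|010⟩: (-0.8968i - 0.4423)/(2√2) = (-0.1564 - 0.3171i)
|011⟩: (-0.8968i + 0.4423)/(2√2) = (0.1564 - 0.3171i)
|100⟩: (-0.8968i - 0.4423)/(2√2) = (-0.1564 - 0.3171i)
|101⟩: (-0.8968i + 0.4423)/(2√2) = (0.1564 - 0.3171i)
|110⟩: (-0.8968i - 0.4423)/(2√2) = (-0.1564 - 0.3171i)
|111⟩: (-0.8968i + 0.4423)/(2√2) = (0.1564 - 0.3171i)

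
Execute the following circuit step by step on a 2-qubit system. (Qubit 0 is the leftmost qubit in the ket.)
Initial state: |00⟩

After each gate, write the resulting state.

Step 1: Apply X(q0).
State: |10⟩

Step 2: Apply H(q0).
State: 1/√2|00⟩ - 1/√2|10⟩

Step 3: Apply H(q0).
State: |10⟩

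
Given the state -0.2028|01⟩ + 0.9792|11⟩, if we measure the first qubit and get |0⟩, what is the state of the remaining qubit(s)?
-|1⟩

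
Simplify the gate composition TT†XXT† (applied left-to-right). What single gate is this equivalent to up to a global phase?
T†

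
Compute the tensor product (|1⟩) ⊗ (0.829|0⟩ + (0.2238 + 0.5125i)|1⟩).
0.829|10⟩ + (0.2238 + 0.5125i)|11⟩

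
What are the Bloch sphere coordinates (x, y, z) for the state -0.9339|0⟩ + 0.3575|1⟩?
(-0.6677, 0, 0.7444)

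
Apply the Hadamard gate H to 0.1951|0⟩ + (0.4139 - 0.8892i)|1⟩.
(0.4306 - 0.6288i)|0⟩ + (-0.1547 + 0.6288i)|1⟩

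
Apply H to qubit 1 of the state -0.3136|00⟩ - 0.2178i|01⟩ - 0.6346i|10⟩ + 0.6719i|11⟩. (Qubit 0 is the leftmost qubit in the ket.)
(-0.2217 - 0.154i)|00⟩ + (-0.2217 + 0.154i)|01⟩ + 0.02638i|10⟩ - 0.9238i|11⟩

H on qubit 1 mixes each pair of kets that differ only in qubit 1: amplitudes (a, b) of (|…0…⟩, |…1…⟩) become ((a + b)/√2, (a − b)/√2). Kets absent from the input have amplitude 0.
(|00⟩, |01⟩): (a, b) = (-0.3136, -0.2178i) → ((-0.2217 - 0.154i), (-0.2217 + 0.154i))
(|10⟩, |11⟩): (a, b) = (-0.6346i, 0.6719i) → (0.02638i, -0.9238i)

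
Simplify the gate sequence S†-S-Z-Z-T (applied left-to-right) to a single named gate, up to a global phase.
T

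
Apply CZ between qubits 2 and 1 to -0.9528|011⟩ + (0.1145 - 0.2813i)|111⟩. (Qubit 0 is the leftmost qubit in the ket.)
0.9528|011⟩ + (-0.1145 + 0.2813i)|111⟩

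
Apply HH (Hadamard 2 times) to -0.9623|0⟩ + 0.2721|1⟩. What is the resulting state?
-0.9623|0⟩ + 0.2721|1⟩

H² = I, so an even number of Hadamards cancels: H^2 = I and the state is unchanged.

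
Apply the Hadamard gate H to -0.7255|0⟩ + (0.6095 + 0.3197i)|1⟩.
(-0.08202 + 0.2261i)|0⟩ + (-0.944 - 0.2261i)|1⟩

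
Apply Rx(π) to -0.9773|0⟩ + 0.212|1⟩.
-0.212i|0⟩ + 0.9773i|1⟩

Rx(π) = [[cos(θ/2), −i·sin(θ/2)], [−i·sin(θ/2), cos(θ/2)]]; θ = π, cos(θ/2) ≈ 0, sin(θ/2) ≈ 1.
With a = amp(|0⟩) = -0.9773 and b = amp(|1⟩) = 0.212:
new amp(|0⟩) = (-i)·b = -0.212i
new amp(|1⟩) = (-i)·a = 0.9773i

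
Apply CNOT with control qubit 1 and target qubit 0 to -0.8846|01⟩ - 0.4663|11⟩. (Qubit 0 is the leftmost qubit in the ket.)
-0.4663|01⟩ - 0.8846|11⟩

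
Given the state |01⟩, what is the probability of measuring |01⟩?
1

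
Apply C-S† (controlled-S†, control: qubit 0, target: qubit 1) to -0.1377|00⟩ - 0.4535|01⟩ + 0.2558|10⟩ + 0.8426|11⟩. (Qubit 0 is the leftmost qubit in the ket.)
-0.1377|00⟩ - 0.4535|01⟩ + 0.2558|10⟩ - 0.8426i|11⟩

C-S† leaves the control-|0⟩ kets |00⟩, |01⟩ unchanged and applies S† to qubit 1 on the control-|1⟩ pair (|10⟩, |11⟩).
S† = [[1, 0], [0, -i]].
With a = amp(|10⟩) = 0.2558 and b = amp(|11⟩) = 0.8426:
new amp(|10⟩) = (1)·a = 0.2558
new amp(|11⟩) = (-i)·b = -0.8426i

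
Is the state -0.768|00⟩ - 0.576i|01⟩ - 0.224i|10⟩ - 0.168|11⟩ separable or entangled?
Entangled

Writing the state as a|00⟩ + b|01⟩ + c|10⟩ + d|11⟩, it is a product state iff ad − bc = 0.
Here (a, b, c, d) = (-0.768, -0.576i, -0.224i, -0.168): ad − bc = (-0.768)(-0.168) − (-0.576i)(-0.224i) = 0.258 ≠ 0, so the state is entangled.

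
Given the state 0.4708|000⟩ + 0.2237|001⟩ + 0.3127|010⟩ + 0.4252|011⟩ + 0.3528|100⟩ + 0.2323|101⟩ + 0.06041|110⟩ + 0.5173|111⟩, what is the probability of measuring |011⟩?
0.1808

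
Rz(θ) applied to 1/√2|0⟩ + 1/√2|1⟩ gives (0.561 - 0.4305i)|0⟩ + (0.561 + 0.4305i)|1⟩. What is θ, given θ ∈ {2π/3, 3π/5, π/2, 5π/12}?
5π/12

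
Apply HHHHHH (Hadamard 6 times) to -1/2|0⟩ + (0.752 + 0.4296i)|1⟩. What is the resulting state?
-1/2|0⟩ + (0.752 + 0.4296i)|1⟩

H² = I, so an even number of Hadamards cancels: H^6 = I and the state is unchanged.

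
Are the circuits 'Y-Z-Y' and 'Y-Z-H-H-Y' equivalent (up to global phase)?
Yes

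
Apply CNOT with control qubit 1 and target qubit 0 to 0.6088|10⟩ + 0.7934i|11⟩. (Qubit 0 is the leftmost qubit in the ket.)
0.7934i|01⟩ + 0.6088|10⟩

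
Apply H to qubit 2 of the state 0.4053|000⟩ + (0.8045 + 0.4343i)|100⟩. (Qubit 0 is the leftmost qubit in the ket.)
0.2866|000⟩ + 0.2866|001⟩ + (0.5689 + 0.3071i)|100⟩ + (0.5689 + 0.3071i)|101⟩

H on qubit 2 mixes each pair of kets that differ only in qubit 2: amplitudes (a, b) of (|…0…⟩, |…1…⟩) become ((a + b)/√2, (a − b)/√2). Kets absent from the input have amplitude 0.
(|000⟩, |001⟩): (a, b) = (0.4053, 0) → (0.2866, 0.2866)
(|100⟩, |101⟩): (a, b) = ((0.8045 + 0.4343i), 0) → ((0.5689 + 0.3071i), (0.5689 + 0.3071i))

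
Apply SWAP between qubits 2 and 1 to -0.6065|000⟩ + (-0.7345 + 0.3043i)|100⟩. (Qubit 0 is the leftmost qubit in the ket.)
-0.6065|000⟩ + (-0.7345 + 0.3043i)|100⟩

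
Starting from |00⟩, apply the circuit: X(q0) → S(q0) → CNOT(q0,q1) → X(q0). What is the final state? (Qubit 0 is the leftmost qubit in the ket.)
i|01⟩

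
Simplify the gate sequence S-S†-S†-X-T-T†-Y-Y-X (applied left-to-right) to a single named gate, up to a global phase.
S†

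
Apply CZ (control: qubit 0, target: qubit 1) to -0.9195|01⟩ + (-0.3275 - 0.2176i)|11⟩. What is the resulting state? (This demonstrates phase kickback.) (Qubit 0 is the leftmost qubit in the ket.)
-0.9195|01⟩ + (0.3275 + 0.2176i)|11⟩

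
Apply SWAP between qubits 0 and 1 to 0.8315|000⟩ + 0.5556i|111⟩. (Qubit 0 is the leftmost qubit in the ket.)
0.8315|000⟩ + 0.5556i|111⟩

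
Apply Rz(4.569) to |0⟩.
(-0.6546 - 0.7559i)|0⟩

Rz(4.569) = [[e^(−iθ/2), 0], [0, e^(iθ/2)]] with e^(±iθ/2) = cos(θ/2) ± i·sin(θ/2); θ = 4.569, cos(θ/2) ≈ -0.654638, sin(θ/2) ≈ 0.755943.
With a = amp(|0⟩) = 1 and b = amp(|1⟩) = 0:
new amp(|0⟩) = (-0.654638 - 0.755943i)·a = (-0.6546 - 0.7559i)
new amp(|1⟩) = (-0.654638 + 0.755943i)·b = 0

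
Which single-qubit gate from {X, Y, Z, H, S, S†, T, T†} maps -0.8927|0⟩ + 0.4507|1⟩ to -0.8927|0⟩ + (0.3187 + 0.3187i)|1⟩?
T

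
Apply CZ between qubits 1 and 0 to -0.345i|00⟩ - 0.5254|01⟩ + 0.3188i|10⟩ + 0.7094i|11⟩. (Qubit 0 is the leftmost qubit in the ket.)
-0.345i|00⟩ - 0.5254|01⟩ + 0.3188i|10⟩ - 0.7094i|11⟩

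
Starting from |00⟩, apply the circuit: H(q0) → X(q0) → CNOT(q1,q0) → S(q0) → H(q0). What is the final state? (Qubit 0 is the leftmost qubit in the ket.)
(1/2 + (1/2)i)|00⟩ + (1/2 - (1/2)i)|10⟩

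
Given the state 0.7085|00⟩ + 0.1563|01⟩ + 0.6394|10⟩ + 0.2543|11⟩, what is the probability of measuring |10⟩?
0.4088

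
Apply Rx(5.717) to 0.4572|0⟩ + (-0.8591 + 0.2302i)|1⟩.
(-0.3747 + 0.24i)|0⟩ + (0.8249 - 0.3487i)|1⟩

Rx(5.717) = [[cos(θ/2), −i·sin(θ/2)], [−i·sin(θ/2), cos(θ/2)]]; θ = 5.717, cos(θ/2) ≈ -0.960196, sin(θ/2) ≈ 0.279327.
With a = amp(|0⟩) = 0.4572 and b = amp(|1⟩) = (-0.8591 + 0.2302i):
new amp(|0⟩) = (-0.960196)·a + (-0.279327i)·b = (-0.3747 + 0.24i)
new amp(|1⟩) = (-0.279327i)·a + (-0.960196)·b = (0.8249 - 0.3487i)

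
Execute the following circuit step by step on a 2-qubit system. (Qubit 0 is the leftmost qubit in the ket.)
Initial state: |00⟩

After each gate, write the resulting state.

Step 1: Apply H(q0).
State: 1/√2|00⟩ + 1/√2|10⟩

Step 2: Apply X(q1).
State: 1/√2|01⟩ + 1/√2|11⟩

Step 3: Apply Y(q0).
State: -(1/√2)i|01⟩ + (1/√2)i|11⟩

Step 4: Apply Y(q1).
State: -1/√2|00⟩ + 1/√2|10⟩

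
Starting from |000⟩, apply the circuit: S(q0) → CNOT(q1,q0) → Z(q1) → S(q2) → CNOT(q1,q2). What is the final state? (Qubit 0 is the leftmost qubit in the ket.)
|000⟩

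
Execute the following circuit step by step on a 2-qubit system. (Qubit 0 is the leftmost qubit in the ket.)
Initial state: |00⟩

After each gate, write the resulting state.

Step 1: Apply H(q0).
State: 1/√2|00⟩ + 1/√2|10⟩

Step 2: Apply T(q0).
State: 1/√2|00⟩ + (1/2 + (1/2)i)|10⟩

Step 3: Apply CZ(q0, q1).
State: 1/√2|00⟩ + (1/2 + (1/2)i)|10⟩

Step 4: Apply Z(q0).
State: 1/√2|00⟩ + (-1/2 - (1/2)i)|10⟩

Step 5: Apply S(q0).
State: 1/√2|00⟩ + (1/2 - (1/2)i)|10⟩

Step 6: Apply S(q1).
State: 1/√2|00⟩ + (1/2 - (1/2)i)|10⟩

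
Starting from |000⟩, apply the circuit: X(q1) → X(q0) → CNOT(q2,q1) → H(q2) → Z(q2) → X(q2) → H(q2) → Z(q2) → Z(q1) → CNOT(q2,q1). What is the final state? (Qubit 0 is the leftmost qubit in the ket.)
-|101⟩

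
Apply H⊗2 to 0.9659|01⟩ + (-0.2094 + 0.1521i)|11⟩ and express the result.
(0.3783 + 0.07605i)|00⟩ + (-0.3783 - 0.07605i)|01⟩ + (0.5877 - 0.07605i)|10⟩ + (-0.5877 + 0.07605i)|11⟩

H⊗2 gives amp(|y⟩) = (1/2) Σ_x (−1)^(x·y) amp(|x⟩), where x·y is the number of positions in which both x and y have a 1.
|00⟩: (0.9659 + (-0.2094 + 0.1521i))/2 = (0.3783 + 0.07605i)
|01⟩: (-0.9659 - (-0.2094 + 0.1521i))/2 = (-0.3783 - 0.07605i)
|10⟩: (0.9659 - (-0.2094 + 0.1521i))/2 = (0.5877 - 0.07605i)
|11⟩: (-0.9659 + (-0.2094 + 0.1521i))/2 = (-0.5877 + 0.07605i)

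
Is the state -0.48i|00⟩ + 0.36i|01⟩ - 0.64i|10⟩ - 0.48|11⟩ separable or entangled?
Entangled

Writing the state as a|00⟩ + b|01⟩ + c|10⟩ + d|11⟩, it is a product state iff ad − bc = 0.
Here (a, b, c, d) = (-0.48i, 0.36i, -0.64i, -0.48): ad − bc = (-0.48i)(-0.48) − (0.36i)(-0.64i) = (-0.2304 + 0.2304i) ≠ 0, so the state is entangled.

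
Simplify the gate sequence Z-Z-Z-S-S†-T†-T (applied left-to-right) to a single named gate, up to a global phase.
Z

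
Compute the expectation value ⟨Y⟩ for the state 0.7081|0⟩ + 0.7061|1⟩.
0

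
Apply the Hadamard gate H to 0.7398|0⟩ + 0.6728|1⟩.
0.9989|0⟩ + 0.04738|1⟩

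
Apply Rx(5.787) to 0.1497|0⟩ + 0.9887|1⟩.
(-0.1451 - 0.2428i)|0⟩ + (-0.9584 - 0.03676i)|1⟩

Rx(5.787) = [[cos(θ/2), −i·sin(θ/2)], [−i·sin(θ/2), cos(θ/2)]]; θ = 5.787, cos(θ/2) ≈ -0.969383, sin(θ/2) ≈ 0.245555.
With a = amp(|0⟩) = 0.1497 and b = amp(|1⟩) = 0.9887:
new amp(|0⟩) = (-0.969383)·a + (-0.245555i)·b = (-0.1451 - 0.2428i)
new amp(|1⟩) = (-0.245555i)·a + (-0.969383)·b = (-0.9584 - 0.03676i)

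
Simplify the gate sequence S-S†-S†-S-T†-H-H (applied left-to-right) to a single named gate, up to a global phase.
T†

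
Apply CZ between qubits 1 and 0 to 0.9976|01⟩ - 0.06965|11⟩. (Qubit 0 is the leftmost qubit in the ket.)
0.9976|01⟩ + 0.06965|11⟩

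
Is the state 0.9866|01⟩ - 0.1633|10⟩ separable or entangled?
Entangled

Writing the state as a|00⟩ + b|01⟩ + c|10⟩ + d|11⟩, it is a product state iff ad − bc = 0.
Here (a, b, c, d) = (0, 0.9866, -0.1633, 0): ad − bc = (0)(0) − (0.9866)(-0.1633) = 0.1611 ≠ 0, so the state is entangled.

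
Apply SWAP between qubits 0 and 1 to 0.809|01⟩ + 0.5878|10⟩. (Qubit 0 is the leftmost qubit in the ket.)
0.5878|01⟩ + 0.809|10⟩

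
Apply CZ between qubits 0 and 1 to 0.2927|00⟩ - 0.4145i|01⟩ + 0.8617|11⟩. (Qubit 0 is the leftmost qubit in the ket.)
0.2927|00⟩ - 0.4145i|01⟩ - 0.8617|11⟩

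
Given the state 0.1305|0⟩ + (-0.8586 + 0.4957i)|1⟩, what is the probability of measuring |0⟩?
0.01703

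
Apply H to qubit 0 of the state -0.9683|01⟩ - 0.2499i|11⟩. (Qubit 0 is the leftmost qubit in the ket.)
(-0.6847 - 0.1767i)|01⟩ + (-0.6847 + 0.1767i)|11⟩

H on qubit 0 mixes each pair of kets that differ only in qubit 0: amplitudes (a, b) of (|…0…⟩, |…1…⟩) become ((a + b)/√2, (a − b)/√2). Kets absent from the input have amplitude 0.
(|01⟩, |11⟩): (a, b) = (-0.9683, -0.2499i) → ((-0.6847 - 0.1767i), (-0.6847 + 0.1767i))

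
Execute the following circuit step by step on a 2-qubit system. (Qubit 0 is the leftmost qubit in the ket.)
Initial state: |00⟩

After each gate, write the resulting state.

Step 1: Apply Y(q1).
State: i|01⟩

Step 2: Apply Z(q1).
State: -i|01⟩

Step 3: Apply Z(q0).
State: -i|01⟩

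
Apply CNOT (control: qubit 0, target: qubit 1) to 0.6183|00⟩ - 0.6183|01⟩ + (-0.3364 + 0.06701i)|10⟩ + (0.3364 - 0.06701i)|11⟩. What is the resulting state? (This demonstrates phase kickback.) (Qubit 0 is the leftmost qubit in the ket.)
0.6183|00⟩ - 0.6183|01⟩ + (0.3364 - 0.06701i)|10⟩ + (-0.3364 + 0.06701i)|11⟩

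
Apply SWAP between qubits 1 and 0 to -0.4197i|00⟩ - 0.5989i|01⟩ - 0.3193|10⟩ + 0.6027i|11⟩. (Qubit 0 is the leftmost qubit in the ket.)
-0.4197i|00⟩ - 0.3193|01⟩ - 0.5989i|10⟩ + 0.6027i|11⟩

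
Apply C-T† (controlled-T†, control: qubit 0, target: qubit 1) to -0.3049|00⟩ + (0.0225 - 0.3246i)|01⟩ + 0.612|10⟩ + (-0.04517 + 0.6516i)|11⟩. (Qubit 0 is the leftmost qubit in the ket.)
-0.3049|00⟩ + (0.0225 - 0.3246i)|01⟩ + 0.612|10⟩ + (0.4288 + 0.4927i)|11⟩

C-T† leaves the control-|0⟩ kets |00⟩, |01⟩ unchanged and applies T† to qubit 1 on the control-|1⟩ pair (|10⟩, |11⟩).
T† = [[1, 0], [0, (1/√2 - (1/√2)i)]].
With a = amp(|10⟩) = 0.612 and b = amp(|11⟩) = (-0.04517 + 0.6516i):
new amp(|10⟩) = (1)·a = 0.612
new amp(|11⟩) = (1/√2 - (1/√2)i)·b = (0.4288 + 0.4927i)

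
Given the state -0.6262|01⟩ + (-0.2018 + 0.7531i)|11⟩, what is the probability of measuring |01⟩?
0.3921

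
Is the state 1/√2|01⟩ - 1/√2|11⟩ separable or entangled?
Separable

Writing the state as a|00⟩ + b|01⟩ + c|10⟩ + d|11⟩, it is a product state iff ad − bc = 0.
Here (a, b, c, d) = (0, 1/√2, 0, -1/√2): ad − bc = (0)(-1/√2) − (1/√2)(0) = 0, so the state is separable.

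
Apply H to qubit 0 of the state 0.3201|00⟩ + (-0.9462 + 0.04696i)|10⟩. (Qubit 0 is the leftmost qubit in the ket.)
(-0.4427 + 0.03321i)|00⟩ + (0.8954 - 0.03321i)|10⟩

H on qubit 0 mixes each pair of kets that differ only in qubit 0: amplitudes (a, b) of (|…0…⟩, |…1…⟩) become ((a + b)/√2, (a − b)/√2). Kets absent from the input have amplitude 0.
(|00⟩, |10⟩): (a, b) = (0.3201, (-0.9462 + 0.04696i)) → ((-0.4427 + 0.03321i), (0.8954 - 0.03321i))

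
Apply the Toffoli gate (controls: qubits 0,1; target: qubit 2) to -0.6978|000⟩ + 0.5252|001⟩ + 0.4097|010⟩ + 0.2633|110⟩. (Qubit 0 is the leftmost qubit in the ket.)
-0.6978|000⟩ + 0.5252|001⟩ + 0.4097|010⟩ + 0.2633|111⟩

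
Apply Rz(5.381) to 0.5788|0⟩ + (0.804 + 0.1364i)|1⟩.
(-0.5209 - 0.2523i)|0⟩ + (-0.783 + 0.2277i)|1⟩

Rz(5.381) = [[e^(−iθ/2), 0], [0, e^(iθ/2)]] with e^(±iθ/2) = cos(θ/2) ± i·sin(θ/2); θ = 5.381, cos(θ/2) ≈ -0.899971, sin(θ/2) ≈ 0.435949.
With a = amp(|0⟩) = 0.5788 and b = amp(|1⟩) = (0.804 + 0.1364i):
new amp(|0⟩) = (-0.899971 - 0.435949i)·a = (-0.5209 - 0.2523i)
new amp(|1⟩) = (-0.899971 + 0.435949i)·b = (-0.783 + 0.2277i)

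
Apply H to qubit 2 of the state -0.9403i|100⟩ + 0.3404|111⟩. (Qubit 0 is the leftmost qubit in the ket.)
-0.6649i|100⟩ - 0.6649i|101⟩ + 0.2407|110⟩ - 0.2407|111⟩

H on qubit 2 mixes each pair of kets that differ only in qubit 2: amplitudes (a, b) of (|…0…⟩, |…1…⟩) become ((a + b)/√2, (a − b)/√2). Kets absent from the input have amplitude 0.
(|100⟩, |101⟩): (a, b) = (-0.9403i, 0) → (-0.6649i, -0.6649i)
(|110⟩, |111⟩): (a, b) = (0, 0.3404) → (0.2407, -0.2407)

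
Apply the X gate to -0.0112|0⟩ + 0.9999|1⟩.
0.9999|0⟩ - 0.0112|1⟩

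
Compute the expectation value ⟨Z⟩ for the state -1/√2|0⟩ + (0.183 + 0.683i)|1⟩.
0.000022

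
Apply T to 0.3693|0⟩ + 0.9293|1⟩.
0.3693|0⟩ + (0.6571 + 0.6571i)|1⟩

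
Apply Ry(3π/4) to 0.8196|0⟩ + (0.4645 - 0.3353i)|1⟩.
(-0.1155 + 0.3098i)|0⟩ + (0.935 - 0.1283i)|1⟩

Ry(3π/4) = [[cos(θ/2), −sin(θ/2)], [sin(θ/2), cos(θ/2)]]; θ = 3π/4, cos(θ/2) ≈ 0.382683, sin(θ/2) ≈ 0.92388.
With a = amp(|0⟩) = 0.8196 and b = amp(|1⟩) = (0.4645 - 0.3353i):
new amp(|0⟩) = (0.382683)·a + (-0.92388)·b = (-0.1155 + 0.3098i)
new amp(|1⟩) = (0.92388)·a + (0.382683)·b = (0.935 - 0.1283i)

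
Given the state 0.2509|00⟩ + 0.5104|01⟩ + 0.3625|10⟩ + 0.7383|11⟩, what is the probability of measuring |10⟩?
0.1314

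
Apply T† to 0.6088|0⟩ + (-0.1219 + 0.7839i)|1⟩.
0.6088|0⟩ + (0.4681 + 0.6405i)|1⟩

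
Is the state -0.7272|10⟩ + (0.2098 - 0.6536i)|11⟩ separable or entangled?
Separable

Writing the state as a|00⟩ + b|01⟩ + c|10⟩ + d|11⟩, it is a product state iff ad − bc = 0.
Here (a, b, c, d) = (0, 0, -0.7272, (0.2098 - 0.6536i)): ad − bc = (0)(0.2098 - 0.6536i) − (0)(-0.7272) = 0, so the state is separable.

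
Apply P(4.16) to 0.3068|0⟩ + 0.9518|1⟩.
0.3068|0⟩ + (-0.4994 - 0.8102i)|1⟩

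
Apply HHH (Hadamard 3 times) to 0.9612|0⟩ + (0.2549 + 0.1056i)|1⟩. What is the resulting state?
(0.8599 + 0.07467i)|0⟩ + (0.4994 - 0.07467i)|1⟩

H² = I, so H^3 = H: a single Hadamard. With (a, b) = (0.9612, (0.2549 + 0.1056i)), H gives ((a + b)/√2, (a − b)/√2) = ((0.8599 + 0.07467i), (0.4994 - 0.07467i)).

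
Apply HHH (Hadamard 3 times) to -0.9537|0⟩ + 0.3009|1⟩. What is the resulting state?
-0.4616|0⟩ - 0.8871|1⟩

H² = I, so H^3 = H: a single Hadamard. With (a, b) = (-0.9537, 0.3009), H gives ((a + b)/√2, (a − b)/√2) = (-0.4616, -0.8871).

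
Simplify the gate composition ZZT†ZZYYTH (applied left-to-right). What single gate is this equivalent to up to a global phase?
H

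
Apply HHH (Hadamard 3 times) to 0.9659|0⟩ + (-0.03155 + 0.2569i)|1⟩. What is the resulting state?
(0.6607 + 0.1817i)|0⟩ + (0.7053 - 0.1817i)|1⟩

H² = I, so H^3 = H: a single Hadamard. With (a, b) = (0.9659, (-0.03155 + 0.2569i)), H gives ((a + b)/√2, (a − b)/√2) = ((0.6607 + 0.1817i), (0.7053 - 0.1817i)).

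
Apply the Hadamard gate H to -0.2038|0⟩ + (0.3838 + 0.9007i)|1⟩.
(0.1273 + 0.6369i)|0⟩ + (-0.4155 - 0.6369i)|1⟩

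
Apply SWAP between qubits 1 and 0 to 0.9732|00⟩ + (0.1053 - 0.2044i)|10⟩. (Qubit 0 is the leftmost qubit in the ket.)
0.9732|00⟩ + (0.1053 - 0.2044i)|01⟩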